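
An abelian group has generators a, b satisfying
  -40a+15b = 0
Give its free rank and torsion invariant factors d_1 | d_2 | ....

Answer: M ≅ ℤ^1 ⊕ ℤ/5

Derivation:
rank_ℚ(R)=1; free=2−1=1
SNF(R) diag = [5] → torsion [5]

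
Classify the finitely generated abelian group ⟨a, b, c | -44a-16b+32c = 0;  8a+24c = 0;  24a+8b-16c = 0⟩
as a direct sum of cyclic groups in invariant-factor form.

rank_ℚ(R)=3; free=3−3=0
SNF(R) diag = [4, 8, 24] → torsion [4, 8, 24]

Answer: M ≅ ℤ/4 ⊕ ℤ/8 ⊕ ℤ/24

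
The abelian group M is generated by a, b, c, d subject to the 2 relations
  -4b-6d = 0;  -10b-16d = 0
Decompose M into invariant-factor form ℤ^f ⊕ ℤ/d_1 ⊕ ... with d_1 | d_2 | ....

Answer: M ≅ ℤ^2 ⊕ ℤ/2 ⊕ ℤ/2

Derivation:
rank_ℚ(R)=2; free=4−2=2
SNF(R) diag = [2, 2] → torsion [2, 2]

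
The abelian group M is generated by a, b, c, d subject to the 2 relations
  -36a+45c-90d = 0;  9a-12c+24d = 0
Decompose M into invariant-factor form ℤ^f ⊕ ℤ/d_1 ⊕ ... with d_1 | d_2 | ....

Answer: M ≅ ℤ^2 ⊕ ℤ/3 ⊕ ℤ/9

Derivation:
rank_ℚ(R)=2; free=4−2=2
SNF(R) diag = [3, 9] → torsion [3, 9]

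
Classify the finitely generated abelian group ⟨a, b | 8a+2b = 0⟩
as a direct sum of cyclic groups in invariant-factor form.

Answer: M ≅ ℤ^1 ⊕ ℤ/2

Derivation:
rank_ℚ(R)=1; free=2−1=1
SNF(R) diag = [2] → torsion [2]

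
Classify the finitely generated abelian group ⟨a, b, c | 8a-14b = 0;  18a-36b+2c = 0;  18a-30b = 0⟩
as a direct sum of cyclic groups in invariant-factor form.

rank_ℚ(R)=3; free=3−3=0
SNF(R) diag = [2, 2, 6] → torsion [2, 2, 6]

Answer: M ≅ ℤ/2 ⊕ ℤ/2 ⊕ ℤ/6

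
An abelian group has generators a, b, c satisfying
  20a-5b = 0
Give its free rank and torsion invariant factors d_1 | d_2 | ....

rank_ℚ(R)=1; free=3−1=2
SNF(R) diag = [5] → torsion [5]

Answer: M ≅ ℤ^2 ⊕ ℤ/5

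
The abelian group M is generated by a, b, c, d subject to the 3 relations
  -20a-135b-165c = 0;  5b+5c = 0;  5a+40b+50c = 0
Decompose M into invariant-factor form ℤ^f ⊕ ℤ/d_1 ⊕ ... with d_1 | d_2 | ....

Answer: M ≅ ℤ^1 ⊕ ℤ/5 ⊕ ℤ/5 ⊕ ℤ/10

Derivation:
rank_ℚ(R)=3; free=4−3=1
SNF(R) diag = [5, 5, 10] → torsion [5, 5, 10]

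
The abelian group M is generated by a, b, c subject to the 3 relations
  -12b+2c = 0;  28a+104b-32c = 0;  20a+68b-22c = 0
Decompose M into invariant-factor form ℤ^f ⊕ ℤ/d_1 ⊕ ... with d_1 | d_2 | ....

rank_ℚ(R)=3; free=3−3=0
SNF(R) diag = [2, 4, 8] → torsion [2, 4, 8]

Answer: M ≅ ℤ/2 ⊕ ℤ/4 ⊕ ℤ/8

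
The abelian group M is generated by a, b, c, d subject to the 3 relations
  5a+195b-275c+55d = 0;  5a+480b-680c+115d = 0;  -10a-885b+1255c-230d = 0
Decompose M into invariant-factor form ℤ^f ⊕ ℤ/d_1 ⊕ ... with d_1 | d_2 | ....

Answer: M ≅ ℤ^1 ⊕ ℤ/5 ⊕ ℤ/15 ⊕ ℤ/30

Derivation:
rank_ℚ(R)=3; free=4−3=1
SNF(R) diag = [5, 15, 30] → torsion [5, 15, 30]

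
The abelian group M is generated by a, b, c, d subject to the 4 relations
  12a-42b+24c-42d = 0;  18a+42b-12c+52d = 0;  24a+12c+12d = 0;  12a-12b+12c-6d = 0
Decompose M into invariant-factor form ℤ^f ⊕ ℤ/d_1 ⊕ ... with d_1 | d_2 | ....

Answer: M ≅ ℤ/2 ⊕ ℤ/6 ⊕ ℤ/6 ⊕ ℤ/12

Derivation:
rank_ℚ(R)=4; free=4−4=0
SNF(R) diag = [2, 6, 6, 12] → torsion [2, 6, 6, 12]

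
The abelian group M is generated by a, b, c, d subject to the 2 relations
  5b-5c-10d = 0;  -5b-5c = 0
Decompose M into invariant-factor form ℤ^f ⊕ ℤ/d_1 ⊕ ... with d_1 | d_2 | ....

Answer: M ≅ ℤ^2 ⊕ ℤ/5 ⊕ ℤ/10

Derivation:
rank_ℚ(R)=2; free=4−2=2
SNF(R) diag = [5, 10] → torsion [5, 10]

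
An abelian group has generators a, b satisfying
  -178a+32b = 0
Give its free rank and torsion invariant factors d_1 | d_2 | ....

Answer: M ≅ ℤ^1 ⊕ ℤ/2

Derivation:
rank_ℚ(R)=1; free=2−1=1
SNF(R) diag = [2] → torsion [2]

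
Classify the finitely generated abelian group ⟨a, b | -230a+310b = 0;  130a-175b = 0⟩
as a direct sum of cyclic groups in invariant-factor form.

rank_ℚ(R)=2; free=2−2=0
SNF(R) diag = [5, 10] → torsion [5, 10]

Answer: M ≅ ℤ/5 ⊕ ℤ/10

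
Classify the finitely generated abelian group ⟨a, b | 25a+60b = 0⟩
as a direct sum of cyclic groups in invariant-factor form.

Answer: M ≅ ℤ^1 ⊕ ℤ/5

Derivation:
rank_ℚ(R)=1; free=2−1=1
SNF(R) diag = [5] → torsion [5]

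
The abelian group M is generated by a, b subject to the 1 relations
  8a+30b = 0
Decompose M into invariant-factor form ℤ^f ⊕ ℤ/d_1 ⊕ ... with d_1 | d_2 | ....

rank_ℚ(R)=1; free=2−1=1
SNF(R) diag = [2] → torsion [2]

Answer: M ≅ ℤ^1 ⊕ ℤ/2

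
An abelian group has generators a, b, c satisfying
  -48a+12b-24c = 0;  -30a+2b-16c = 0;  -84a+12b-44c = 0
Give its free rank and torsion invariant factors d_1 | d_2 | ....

rank_ℚ(R)=3; free=3−3=0
SNF(R) diag = [2, 4, 12] → torsion [2, 4, 12]

Answer: M ≅ ℤ/2 ⊕ ℤ/4 ⊕ ℤ/12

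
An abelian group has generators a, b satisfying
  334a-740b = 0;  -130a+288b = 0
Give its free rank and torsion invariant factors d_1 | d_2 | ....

Answer: M ≅ ℤ/2 ⊕ ℤ/4

Derivation:
rank_ℚ(R)=2; free=2−2=0
SNF(R) diag = [2, 4] → torsion [2, 4]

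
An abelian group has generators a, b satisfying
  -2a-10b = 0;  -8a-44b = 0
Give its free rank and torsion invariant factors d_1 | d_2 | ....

rank_ℚ(R)=2; free=2−2=0
SNF(R) diag = [2, 4] → torsion [2, 4]

Answer: M ≅ ℤ/2 ⊕ ℤ/4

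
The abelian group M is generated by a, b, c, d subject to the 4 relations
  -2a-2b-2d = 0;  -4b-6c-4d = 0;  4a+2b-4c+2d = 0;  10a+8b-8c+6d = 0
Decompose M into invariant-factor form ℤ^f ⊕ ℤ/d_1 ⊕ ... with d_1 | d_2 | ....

Answer: M ≅ ℤ/2 ⊕ ℤ/2 ⊕ ℤ/2 ⊕ ℤ/2

Derivation:
rank_ℚ(R)=4; free=4−4=0
SNF(R) diag = [2, 2, 2, 2] → torsion [2, 2, 2, 2]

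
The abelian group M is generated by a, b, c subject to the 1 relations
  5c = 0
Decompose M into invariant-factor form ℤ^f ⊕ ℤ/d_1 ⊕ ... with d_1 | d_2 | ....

Answer: M ≅ ℤ^2 ⊕ ℤ/5

Derivation:
rank_ℚ(R)=1; free=3−1=2
SNF(R) diag = [5] → torsion [5]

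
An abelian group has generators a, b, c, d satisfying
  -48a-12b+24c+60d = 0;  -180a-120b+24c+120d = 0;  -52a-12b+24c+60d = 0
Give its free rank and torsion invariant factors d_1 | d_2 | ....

Answer: M ≅ ℤ^1 ⊕ ℤ/4 ⊕ ℤ/12 ⊕ ℤ/24

Derivation:
rank_ℚ(R)=3; free=4−3=1
SNF(R) diag = [4, 12, 24] → torsion [4, 12, 24]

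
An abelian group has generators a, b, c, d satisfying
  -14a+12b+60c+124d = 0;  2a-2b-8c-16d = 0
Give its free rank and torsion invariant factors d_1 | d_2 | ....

rank_ℚ(R)=2; free=4−2=2
SNF(R) diag = [2, 2] → torsion [2, 2]

Answer: M ≅ ℤ^2 ⊕ ℤ/2 ⊕ ℤ/2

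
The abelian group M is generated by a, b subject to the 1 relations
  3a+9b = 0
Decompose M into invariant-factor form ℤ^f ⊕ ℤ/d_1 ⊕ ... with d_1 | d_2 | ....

rank_ℚ(R)=1; free=2−1=1
SNF(R) diag = [3] → torsion [3]

Answer: M ≅ ℤ^1 ⊕ ℤ/3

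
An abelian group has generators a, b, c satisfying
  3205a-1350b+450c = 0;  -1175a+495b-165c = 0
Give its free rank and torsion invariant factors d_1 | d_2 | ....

Answer: M ≅ ℤ^1 ⊕ ℤ/5 ⊕ ℤ/15

Derivation:
rank_ℚ(R)=2; free=3−2=1
SNF(R) diag = [5, 15] → torsion [5, 15]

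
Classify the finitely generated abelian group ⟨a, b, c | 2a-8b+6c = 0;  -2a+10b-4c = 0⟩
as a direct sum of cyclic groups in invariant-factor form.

Answer: M ≅ ℤ^1 ⊕ ℤ/2 ⊕ ℤ/2

Derivation:
rank_ℚ(R)=2; free=3−2=1
SNF(R) diag = [2, 2] → torsion [2, 2]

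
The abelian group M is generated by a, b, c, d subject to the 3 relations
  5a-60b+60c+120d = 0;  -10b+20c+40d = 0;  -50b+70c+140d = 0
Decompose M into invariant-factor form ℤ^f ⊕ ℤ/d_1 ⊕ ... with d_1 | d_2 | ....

Answer: M ≅ ℤ^1 ⊕ ℤ/5 ⊕ ℤ/10 ⊕ ℤ/30

Derivation:
rank_ℚ(R)=3; free=4−3=1
SNF(R) diag = [5, 10, 30] → torsion [5, 10, 30]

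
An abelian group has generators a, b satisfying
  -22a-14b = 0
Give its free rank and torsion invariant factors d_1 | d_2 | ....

Answer: M ≅ ℤ^1 ⊕ ℤ/2

Derivation:
rank_ℚ(R)=1; free=2−1=1
SNF(R) diag = [2] → torsion [2]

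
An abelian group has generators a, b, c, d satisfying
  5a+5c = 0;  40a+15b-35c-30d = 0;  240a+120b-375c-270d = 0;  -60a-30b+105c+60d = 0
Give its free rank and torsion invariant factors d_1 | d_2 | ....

Answer: M ≅ ℤ/5 ⊕ ℤ/15 ⊕ ℤ/15 ⊕ ℤ/30

Derivation:
rank_ℚ(R)=4; free=4−4=0
SNF(R) diag = [5, 15, 15, 30] → torsion [5, 15, 15, 30]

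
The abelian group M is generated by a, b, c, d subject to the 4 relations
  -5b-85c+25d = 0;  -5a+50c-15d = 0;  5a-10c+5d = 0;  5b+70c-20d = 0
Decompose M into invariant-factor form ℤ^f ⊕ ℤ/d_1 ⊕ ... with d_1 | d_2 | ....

Answer: M ≅ ℤ/5 ⊕ ℤ/5 ⊕ ℤ/5 ⊕ ℤ/10

Derivation:
rank_ℚ(R)=4; free=4−4=0
SNF(R) diag = [5, 5, 5, 10] → torsion [5, 5, 5, 10]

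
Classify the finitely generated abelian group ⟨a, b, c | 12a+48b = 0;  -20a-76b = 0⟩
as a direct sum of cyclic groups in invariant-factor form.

rank_ℚ(R)=2; free=3−2=1
SNF(R) diag = [4, 12] → torsion [4, 12]

Answer: M ≅ ℤ^1 ⊕ ℤ/4 ⊕ ℤ/12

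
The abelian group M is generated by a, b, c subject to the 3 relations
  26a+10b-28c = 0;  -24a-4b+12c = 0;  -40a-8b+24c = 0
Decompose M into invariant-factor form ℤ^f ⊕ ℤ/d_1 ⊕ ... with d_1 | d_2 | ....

Answer: M ≅ ℤ/2 ⊕ ℤ/4 ⊕ ℤ/8

Derivation:
rank_ℚ(R)=3; free=3−3=0
SNF(R) diag = [2, 4, 8] → torsion [2, 4, 8]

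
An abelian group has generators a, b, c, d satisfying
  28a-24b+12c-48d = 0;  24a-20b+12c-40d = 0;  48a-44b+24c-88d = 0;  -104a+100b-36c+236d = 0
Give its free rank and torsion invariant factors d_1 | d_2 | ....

rank_ℚ(R)=4; free=4−4=0
SNF(R) diag = [4, 4, 12, 36] → torsion [4, 4, 12, 36]

Answer: M ≅ ℤ/4 ⊕ ℤ/4 ⊕ ℤ/12 ⊕ ℤ/36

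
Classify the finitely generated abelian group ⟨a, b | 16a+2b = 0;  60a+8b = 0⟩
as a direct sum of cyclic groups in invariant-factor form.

rank_ℚ(R)=2; free=2−2=0
SNF(R) diag = [2, 4] → torsion [2, 4]

Answer: M ≅ ℤ/2 ⊕ ℤ/4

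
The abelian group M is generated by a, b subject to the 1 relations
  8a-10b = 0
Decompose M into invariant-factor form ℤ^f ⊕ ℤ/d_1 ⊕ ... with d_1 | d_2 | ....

Answer: M ≅ ℤ^1 ⊕ ℤ/2

Derivation:
rank_ℚ(R)=1; free=2−1=1
SNF(R) diag = [2] → torsion [2]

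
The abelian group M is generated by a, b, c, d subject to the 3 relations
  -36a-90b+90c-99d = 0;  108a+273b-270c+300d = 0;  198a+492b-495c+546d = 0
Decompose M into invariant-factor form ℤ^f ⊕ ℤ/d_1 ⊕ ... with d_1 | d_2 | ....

Answer: M ≅ ℤ^1 ⊕ ℤ/3 ⊕ ℤ/9 ⊕ ℤ/9

Derivation:
rank_ℚ(R)=3; free=4−3=1
SNF(R) diag = [3, 9, 9] → torsion [3, 9, 9]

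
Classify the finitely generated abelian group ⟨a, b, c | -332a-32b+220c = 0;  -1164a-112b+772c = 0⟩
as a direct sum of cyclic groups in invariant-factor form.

rank_ℚ(R)=2; free=3−2=1
SNF(R) diag = [4, 8] → torsion [4, 8]

Answer: M ≅ ℤ^1 ⊕ ℤ/4 ⊕ ℤ/8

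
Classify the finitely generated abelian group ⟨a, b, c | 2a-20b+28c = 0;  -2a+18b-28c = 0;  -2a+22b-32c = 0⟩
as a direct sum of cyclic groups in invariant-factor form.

Answer: M ≅ ℤ/2 ⊕ ℤ/2 ⊕ ℤ/4

Derivation:
rank_ℚ(R)=3; free=3−3=0
SNF(R) diag = [2, 2, 4] → torsion [2, 2, 4]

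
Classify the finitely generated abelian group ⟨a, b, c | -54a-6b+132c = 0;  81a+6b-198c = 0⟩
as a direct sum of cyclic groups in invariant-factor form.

rank_ℚ(R)=2; free=3−2=1
SNF(R) diag = [3, 6] → torsion [3, 6]

Answer: M ≅ ℤ^1 ⊕ ℤ/3 ⊕ ℤ/6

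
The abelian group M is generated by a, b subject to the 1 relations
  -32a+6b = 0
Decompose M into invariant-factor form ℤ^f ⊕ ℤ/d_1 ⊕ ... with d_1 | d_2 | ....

rank_ℚ(R)=1; free=2−1=1
SNF(R) diag = [2] → torsion [2]

Answer: M ≅ ℤ^1 ⊕ ℤ/2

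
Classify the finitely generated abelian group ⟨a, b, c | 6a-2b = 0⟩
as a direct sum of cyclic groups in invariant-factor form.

rank_ℚ(R)=1; free=3−1=2
SNF(R) diag = [2] → torsion [2]

Answer: M ≅ ℤ^2 ⊕ ℤ/2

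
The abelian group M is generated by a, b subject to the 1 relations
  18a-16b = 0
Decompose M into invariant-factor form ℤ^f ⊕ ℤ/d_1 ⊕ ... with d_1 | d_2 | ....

Answer: M ≅ ℤ^1 ⊕ ℤ/2

Derivation:
rank_ℚ(R)=1; free=2−1=1
SNF(R) diag = [2] → torsion [2]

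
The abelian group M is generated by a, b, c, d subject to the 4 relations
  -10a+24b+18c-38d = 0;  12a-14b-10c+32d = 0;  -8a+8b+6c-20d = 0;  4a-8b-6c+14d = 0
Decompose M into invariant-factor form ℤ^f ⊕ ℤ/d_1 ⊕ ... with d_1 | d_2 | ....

Answer: M ≅ ℤ/2 ⊕ ℤ/2 ⊕ ℤ/2 ⊕ ℤ/2

Derivation:
rank_ℚ(R)=4; free=4−4=0
SNF(R) diag = [2, 2, 2, 2] → torsion [2, 2, 2, 2]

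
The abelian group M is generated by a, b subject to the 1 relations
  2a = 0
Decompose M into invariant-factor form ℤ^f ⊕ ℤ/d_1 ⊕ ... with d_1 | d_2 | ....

Answer: M ≅ ℤ^1 ⊕ ℤ/2

Derivation:
rank_ℚ(R)=1; free=2−1=1
SNF(R) diag = [2] → torsion [2]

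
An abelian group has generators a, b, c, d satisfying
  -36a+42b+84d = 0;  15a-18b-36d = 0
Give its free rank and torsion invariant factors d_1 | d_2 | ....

rank_ℚ(R)=2; free=4−2=2
SNF(R) diag = [3, 6] → torsion [3, 6]

Answer: M ≅ ℤ^2 ⊕ ℤ/3 ⊕ ℤ/6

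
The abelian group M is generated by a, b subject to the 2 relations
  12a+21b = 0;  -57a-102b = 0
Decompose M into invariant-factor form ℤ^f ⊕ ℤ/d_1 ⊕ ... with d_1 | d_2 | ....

Answer: M ≅ ℤ/3 ⊕ ℤ/9

Derivation:
rank_ℚ(R)=2; free=2−2=0
SNF(R) diag = [3, 9] → torsion [3, 9]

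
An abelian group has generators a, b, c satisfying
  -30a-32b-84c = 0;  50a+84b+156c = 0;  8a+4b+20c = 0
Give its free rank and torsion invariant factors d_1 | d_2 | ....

rank_ℚ(R)=3; free=3−3=0
SNF(R) diag = [2, 4, 4] → torsion [2, 4, 4]

Answer: M ≅ ℤ/2 ⊕ ℤ/4 ⊕ ℤ/4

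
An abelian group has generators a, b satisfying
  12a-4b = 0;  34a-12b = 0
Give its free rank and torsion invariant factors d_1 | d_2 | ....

rank_ℚ(R)=2; free=2−2=0
SNF(R) diag = [2, 4] → torsion [2, 4]

Answer: M ≅ ℤ/2 ⊕ ℤ/4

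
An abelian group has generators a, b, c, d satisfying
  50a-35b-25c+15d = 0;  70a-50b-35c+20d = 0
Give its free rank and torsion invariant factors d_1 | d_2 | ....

Answer: M ≅ ℤ^2 ⊕ ℤ/5 ⊕ ℤ/5

Derivation:
rank_ℚ(R)=2; free=4−2=2
SNF(R) diag = [5, 5] → torsion [5, 5]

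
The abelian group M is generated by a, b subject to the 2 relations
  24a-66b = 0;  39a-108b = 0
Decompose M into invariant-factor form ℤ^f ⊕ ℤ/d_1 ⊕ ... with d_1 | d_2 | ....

rank_ℚ(R)=2; free=2−2=0
SNF(R) diag = [3, 6] → torsion [3, 6]

Answer: M ≅ ℤ/3 ⊕ ℤ/6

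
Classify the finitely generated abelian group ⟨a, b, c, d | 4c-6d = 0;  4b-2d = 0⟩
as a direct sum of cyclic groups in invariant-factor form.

rank_ℚ(R)=2; free=4−2=2
SNF(R) diag = [2, 4] → torsion [2, 4]

Answer: M ≅ ℤ^2 ⊕ ℤ/2 ⊕ ℤ/4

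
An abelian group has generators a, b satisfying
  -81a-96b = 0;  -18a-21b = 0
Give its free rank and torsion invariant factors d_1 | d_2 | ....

Answer: M ≅ ℤ/3 ⊕ ℤ/9

Derivation:
rank_ℚ(R)=2; free=2−2=0
SNF(R) diag = [3, 9] → torsion [3, 9]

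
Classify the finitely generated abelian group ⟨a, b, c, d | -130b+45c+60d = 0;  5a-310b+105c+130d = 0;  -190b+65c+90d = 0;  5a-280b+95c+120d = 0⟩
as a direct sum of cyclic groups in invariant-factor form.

Answer: M ≅ ℤ/5 ⊕ ℤ/5 ⊕ ℤ/10 ⊕ ℤ/10

Derivation:
rank_ℚ(R)=4; free=4−4=0
SNF(R) diag = [5, 5, 10, 10] → torsion [5, 5, 10, 10]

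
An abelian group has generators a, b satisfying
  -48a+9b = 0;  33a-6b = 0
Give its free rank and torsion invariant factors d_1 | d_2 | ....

Answer: M ≅ ℤ/3 ⊕ ℤ/3

Derivation:
rank_ℚ(R)=2; free=2−2=0
SNF(R) diag = [3, 3] → torsion [3, 3]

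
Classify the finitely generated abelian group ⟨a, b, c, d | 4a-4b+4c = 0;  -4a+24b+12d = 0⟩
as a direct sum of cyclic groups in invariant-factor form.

rank_ℚ(R)=2; free=4−2=2
SNF(R) diag = [4, 4] → torsion [4, 4]

Answer: M ≅ ℤ^2 ⊕ ℤ/4 ⊕ ℤ/4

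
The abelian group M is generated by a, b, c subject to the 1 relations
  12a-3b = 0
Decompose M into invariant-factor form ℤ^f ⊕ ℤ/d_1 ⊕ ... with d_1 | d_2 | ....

rank_ℚ(R)=1; free=3−1=2
SNF(R) diag = [3] → torsion [3]

Answer: M ≅ ℤ^2 ⊕ ℤ/3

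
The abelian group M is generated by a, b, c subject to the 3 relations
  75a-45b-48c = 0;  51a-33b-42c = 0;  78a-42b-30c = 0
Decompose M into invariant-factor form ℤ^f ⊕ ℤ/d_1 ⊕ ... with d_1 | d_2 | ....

rank_ℚ(R)=3; free=3−3=0
SNF(R) diag = [3, 6, 12] → torsion [3, 6, 12]

Answer: M ≅ ℤ/3 ⊕ ℤ/6 ⊕ ℤ/12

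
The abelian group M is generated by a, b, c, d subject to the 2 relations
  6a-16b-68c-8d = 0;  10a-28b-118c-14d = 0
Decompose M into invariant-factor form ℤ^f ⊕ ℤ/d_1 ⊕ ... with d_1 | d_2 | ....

Answer: M ≅ ℤ^2 ⊕ ℤ/2 ⊕ ℤ/2

Derivation:
rank_ℚ(R)=2; free=4−2=2
SNF(R) diag = [2, 2] → torsion [2, 2]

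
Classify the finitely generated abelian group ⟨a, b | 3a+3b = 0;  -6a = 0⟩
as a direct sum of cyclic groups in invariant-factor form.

Answer: M ≅ ℤ/3 ⊕ ℤ/6

Derivation:
rank_ℚ(R)=2; free=2−2=0
SNF(R) diag = [3, 6] → torsion [3, 6]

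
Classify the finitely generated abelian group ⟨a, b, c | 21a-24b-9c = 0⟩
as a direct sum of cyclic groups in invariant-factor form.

Answer: M ≅ ℤ^2 ⊕ ℤ/3

Derivation:
rank_ℚ(R)=1; free=3−1=2
SNF(R) diag = [3] → torsion [3]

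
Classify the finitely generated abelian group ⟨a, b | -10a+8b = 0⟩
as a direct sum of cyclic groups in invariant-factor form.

rank_ℚ(R)=1; free=2−1=1
SNF(R) diag = [2] → torsion [2]

Answer: M ≅ ℤ^1 ⊕ ℤ/2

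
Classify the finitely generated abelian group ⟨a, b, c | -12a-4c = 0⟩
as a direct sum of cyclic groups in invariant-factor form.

Answer: M ≅ ℤ^2 ⊕ ℤ/4

Derivation:
rank_ℚ(R)=1; free=3−1=2
SNF(R) diag = [4] → torsion [4]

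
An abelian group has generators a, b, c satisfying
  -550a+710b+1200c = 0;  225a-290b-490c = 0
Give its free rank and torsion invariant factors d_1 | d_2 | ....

rank_ℚ(R)=2; free=3−2=1
SNF(R) diag = [5, 10] → torsion [5, 10]

Answer: M ≅ ℤ^1 ⊕ ℤ/5 ⊕ ℤ/10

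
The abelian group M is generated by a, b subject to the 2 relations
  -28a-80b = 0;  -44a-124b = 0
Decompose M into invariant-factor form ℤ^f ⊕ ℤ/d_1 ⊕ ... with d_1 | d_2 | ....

Answer: M ≅ ℤ/4 ⊕ ℤ/12

Derivation:
rank_ℚ(R)=2; free=2−2=0
SNF(R) diag = [4, 12] → torsion [4, 12]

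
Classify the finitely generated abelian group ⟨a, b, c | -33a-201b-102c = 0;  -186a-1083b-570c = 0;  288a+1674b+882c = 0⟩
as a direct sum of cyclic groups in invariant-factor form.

rank_ℚ(R)=3; free=3−3=0
SNF(R) diag = [3, 9, 18] → torsion [3, 9, 18]

Answer: M ≅ ℤ/3 ⊕ ℤ/9 ⊕ ℤ/18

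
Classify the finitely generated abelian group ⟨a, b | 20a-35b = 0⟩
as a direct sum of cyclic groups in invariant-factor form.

rank_ℚ(R)=1; free=2−1=1
SNF(R) diag = [5] → torsion [5]

Answer: M ≅ ℤ^1 ⊕ ℤ/5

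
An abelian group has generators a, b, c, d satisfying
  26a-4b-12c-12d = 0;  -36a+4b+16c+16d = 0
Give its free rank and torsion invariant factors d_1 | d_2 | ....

Answer: M ≅ ℤ^2 ⊕ ℤ/2 ⊕ ℤ/4

Derivation:
rank_ℚ(R)=2; free=4−2=2
SNF(R) diag = [2, 4] → torsion [2, 4]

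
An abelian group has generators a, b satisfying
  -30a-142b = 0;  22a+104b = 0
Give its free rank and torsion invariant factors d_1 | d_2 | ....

rank_ℚ(R)=2; free=2−2=0
SNF(R) diag = [2, 2] → torsion [2, 2]

Answer: M ≅ ℤ/2 ⊕ ℤ/2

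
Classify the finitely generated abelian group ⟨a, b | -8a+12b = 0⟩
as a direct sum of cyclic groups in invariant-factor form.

Answer: M ≅ ℤ^1 ⊕ ℤ/4

Derivation:
rank_ℚ(R)=1; free=2−1=1
SNF(R) diag = [4] → torsion [4]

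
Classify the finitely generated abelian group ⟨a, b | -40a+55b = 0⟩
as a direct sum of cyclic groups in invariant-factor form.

rank_ℚ(R)=1; free=2−1=1
SNF(R) diag = [5] → torsion [5]

Answer: M ≅ ℤ^1 ⊕ ℤ/5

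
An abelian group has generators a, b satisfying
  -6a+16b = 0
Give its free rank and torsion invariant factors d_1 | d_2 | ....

Answer: M ≅ ℤ^1 ⊕ ℤ/2

Derivation:
rank_ℚ(R)=1; free=2−1=1
SNF(R) diag = [2] → torsion [2]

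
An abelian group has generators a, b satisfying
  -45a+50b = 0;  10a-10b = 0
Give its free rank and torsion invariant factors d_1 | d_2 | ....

Answer: M ≅ ℤ/5 ⊕ ℤ/10

Derivation:
rank_ℚ(R)=2; free=2−2=0
SNF(R) diag = [5, 10] → torsion [5, 10]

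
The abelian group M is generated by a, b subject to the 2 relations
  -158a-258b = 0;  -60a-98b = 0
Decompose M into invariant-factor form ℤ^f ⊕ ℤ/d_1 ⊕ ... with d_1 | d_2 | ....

Answer: M ≅ ℤ/2 ⊕ ℤ/2

Derivation:
rank_ℚ(R)=2; free=2−2=0
SNF(R) diag = [2, 2] → torsion [2, 2]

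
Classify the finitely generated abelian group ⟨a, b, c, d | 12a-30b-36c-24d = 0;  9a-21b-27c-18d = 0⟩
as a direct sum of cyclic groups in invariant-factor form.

rank_ℚ(R)=2; free=4−2=2
SNF(R) diag = [3, 6] → torsion [3, 6]

Answer: M ≅ ℤ^2 ⊕ ℤ/3 ⊕ ℤ/6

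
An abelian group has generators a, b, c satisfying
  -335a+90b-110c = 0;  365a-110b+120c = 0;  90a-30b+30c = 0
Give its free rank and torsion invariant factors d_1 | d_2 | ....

Answer: M ≅ ℤ/5 ⊕ ℤ/10 ⊕ ℤ/30

Derivation:
rank_ℚ(R)=3; free=3−3=0
SNF(R) diag = [5, 10, 30] → torsion [5, 10, 30]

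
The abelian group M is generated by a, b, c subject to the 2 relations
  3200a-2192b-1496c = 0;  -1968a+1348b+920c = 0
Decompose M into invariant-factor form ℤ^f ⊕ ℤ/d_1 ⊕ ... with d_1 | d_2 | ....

Answer: M ≅ ℤ^1 ⊕ ℤ/4 ⊕ ℤ/8

Derivation:
rank_ℚ(R)=2; free=3−2=1
SNF(R) diag = [4, 8] → torsion [4, 8]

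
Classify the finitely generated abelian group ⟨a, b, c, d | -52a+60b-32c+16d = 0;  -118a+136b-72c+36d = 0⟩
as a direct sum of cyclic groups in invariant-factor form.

rank_ℚ(R)=2; free=4−2=2
SNF(R) diag = [2, 4] → torsion [2, 4]

Answer: M ≅ ℤ^2 ⊕ ℤ/2 ⊕ ℤ/4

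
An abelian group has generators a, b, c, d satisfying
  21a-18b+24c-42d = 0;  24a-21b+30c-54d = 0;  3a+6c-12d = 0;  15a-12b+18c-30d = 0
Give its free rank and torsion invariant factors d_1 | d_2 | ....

rank_ℚ(R)=4; free=4−4=0
SNF(R) diag = [3, 3, 6, 6] → torsion [3, 3, 6, 6]

Answer: M ≅ ℤ/3 ⊕ ℤ/3 ⊕ ℤ/6 ⊕ ℤ/6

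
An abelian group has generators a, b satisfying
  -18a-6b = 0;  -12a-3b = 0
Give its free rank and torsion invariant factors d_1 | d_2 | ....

rank_ℚ(R)=2; free=2−2=0
SNF(R) diag = [3, 6] → torsion [3, 6]

Answer: M ≅ ℤ/3 ⊕ ℤ/6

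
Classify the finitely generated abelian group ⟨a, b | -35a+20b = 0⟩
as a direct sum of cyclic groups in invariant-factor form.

rank_ℚ(R)=1; free=2−1=1
SNF(R) diag = [5] → torsion [5]

Answer: M ≅ ℤ^1 ⊕ ℤ/5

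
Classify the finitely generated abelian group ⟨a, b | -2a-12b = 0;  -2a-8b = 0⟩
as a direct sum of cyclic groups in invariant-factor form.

Answer: M ≅ ℤ/2 ⊕ ℤ/4

Derivation:
rank_ℚ(R)=2; free=2−2=0
SNF(R) diag = [2, 4] → torsion [2, 4]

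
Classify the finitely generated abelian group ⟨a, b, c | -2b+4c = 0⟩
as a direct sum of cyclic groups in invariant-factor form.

rank_ℚ(R)=1; free=3−1=2
SNF(R) diag = [2] → torsion [2]

Answer: M ≅ ℤ^2 ⊕ ℤ/2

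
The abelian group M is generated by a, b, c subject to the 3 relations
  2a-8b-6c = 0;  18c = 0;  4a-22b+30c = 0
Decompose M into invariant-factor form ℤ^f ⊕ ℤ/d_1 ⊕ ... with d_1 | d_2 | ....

Answer: M ≅ ℤ/2 ⊕ ℤ/6 ⊕ ℤ/18

Derivation:
rank_ℚ(R)=3; free=3−3=0
SNF(R) diag = [2, 6, 18] → torsion [2, 6, 18]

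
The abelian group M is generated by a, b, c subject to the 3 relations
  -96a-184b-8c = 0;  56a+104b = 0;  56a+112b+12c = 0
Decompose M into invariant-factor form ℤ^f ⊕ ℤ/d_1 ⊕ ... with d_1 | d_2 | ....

Answer: M ≅ ℤ/4 ⊕ ℤ/8 ⊕ ℤ/8

Derivation:
rank_ℚ(R)=3; free=3−3=0
SNF(R) diag = [4, 8, 8] → torsion [4, 8, 8]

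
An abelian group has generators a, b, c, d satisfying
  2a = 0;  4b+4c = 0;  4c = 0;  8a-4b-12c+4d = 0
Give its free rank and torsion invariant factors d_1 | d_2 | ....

Answer: M ≅ ℤ/2 ⊕ ℤ/4 ⊕ ℤ/4 ⊕ ℤ/4

Derivation:
rank_ℚ(R)=4; free=4−4=0
SNF(R) diag = [2, 4, 4, 4] → torsion [2, 4, 4, 4]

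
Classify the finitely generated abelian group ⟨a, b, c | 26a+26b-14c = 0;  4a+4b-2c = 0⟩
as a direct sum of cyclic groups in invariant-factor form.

rank_ℚ(R)=2; free=3−2=1
SNF(R) diag = [2, 2] → torsion [2, 2]

Answer: M ≅ ℤ^1 ⊕ ℤ/2 ⊕ ℤ/2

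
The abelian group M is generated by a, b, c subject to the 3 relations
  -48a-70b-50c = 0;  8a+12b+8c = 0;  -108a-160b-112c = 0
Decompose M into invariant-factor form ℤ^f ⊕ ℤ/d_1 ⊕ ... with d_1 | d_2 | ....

rank_ℚ(R)=3; free=3−3=0
SNF(R) diag = [2, 4, 4] → torsion [2, 4, 4]

Answer: M ≅ ℤ/2 ⊕ ℤ/4 ⊕ ℤ/4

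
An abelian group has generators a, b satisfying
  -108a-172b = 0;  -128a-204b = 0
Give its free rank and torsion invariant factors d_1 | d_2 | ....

Answer: M ≅ ℤ/4 ⊕ ℤ/4

Derivation:
rank_ℚ(R)=2; free=2−2=0
SNF(R) diag = [4, 4] → torsion [4, 4]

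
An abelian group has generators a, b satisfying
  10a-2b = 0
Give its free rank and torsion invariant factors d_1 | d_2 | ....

Answer: M ≅ ℤ^1 ⊕ ℤ/2

Derivation:
rank_ℚ(R)=1; free=2−1=1
SNF(R) diag = [2] → torsion [2]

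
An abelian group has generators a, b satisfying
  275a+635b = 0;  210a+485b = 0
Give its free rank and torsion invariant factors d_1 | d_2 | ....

rank_ℚ(R)=2; free=2−2=0
SNF(R) diag = [5, 5] → torsion [5, 5]

Answer: M ≅ ℤ/5 ⊕ ℤ/5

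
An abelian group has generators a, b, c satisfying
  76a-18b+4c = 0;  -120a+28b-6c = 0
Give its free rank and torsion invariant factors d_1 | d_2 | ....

rank_ℚ(R)=2; free=3−2=1
SNF(R) diag = [2, 2] → torsion [2, 2]

Answer: M ≅ ℤ^1 ⊕ ℤ/2 ⊕ ℤ/2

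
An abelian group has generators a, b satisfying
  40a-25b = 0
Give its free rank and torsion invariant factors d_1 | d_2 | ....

Answer: M ≅ ℤ^1 ⊕ ℤ/5

Derivation:
rank_ℚ(R)=1; free=2−1=1
SNF(R) diag = [5] → torsion [5]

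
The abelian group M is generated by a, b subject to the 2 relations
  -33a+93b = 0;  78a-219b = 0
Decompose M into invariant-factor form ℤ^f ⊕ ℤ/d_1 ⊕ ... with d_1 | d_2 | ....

Answer: M ≅ ℤ/3 ⊕ ℤ/9

Derivation:
rank_ℚ(R)=2; free=2−2=0
SNF(R) diag = [3, 9] → torsion [3, 9]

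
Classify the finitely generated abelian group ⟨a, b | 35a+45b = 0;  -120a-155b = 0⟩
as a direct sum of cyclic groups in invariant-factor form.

rank_ℚ(R)=2; free=2−2=0
SNF(R) diag = [5, 5] → torsion [5, 5]

Answer: M ≅ ℤ/5 ⊕ ℤ/5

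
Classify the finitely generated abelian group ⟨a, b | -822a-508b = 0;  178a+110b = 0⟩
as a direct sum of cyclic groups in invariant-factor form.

rank_ℚ(R)=2; free=2−2=0
SNF(R) diag = [2, 2] → torsion [2, 2]

Answer: M ≅ ℤ/2 ⊕ ℤ/2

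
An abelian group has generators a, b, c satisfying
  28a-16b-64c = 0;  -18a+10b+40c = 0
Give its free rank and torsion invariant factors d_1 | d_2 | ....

Answer: M ≅ ℤ^1 ⊕ ℤ/2 ⊕ ℤ/4

Derivation:
rank_ℚ(R)=2; free=3−2=1
SNF(R) diag = [2, 4] → torsion [2, 4]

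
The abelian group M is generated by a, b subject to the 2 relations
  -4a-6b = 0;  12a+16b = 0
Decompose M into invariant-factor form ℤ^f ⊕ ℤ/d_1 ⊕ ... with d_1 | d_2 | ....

rank_ℚ(R)=2; free=2−2=0
SNF(R) diag = [2, 4] → torsion [2, 4]

Answer: M ≅ ℤ/2 ⊕ ℤ/4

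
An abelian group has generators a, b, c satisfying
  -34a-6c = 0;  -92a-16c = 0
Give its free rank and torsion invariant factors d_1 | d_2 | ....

Answer: M ≅ ℤ^1 ⊕ ℤ/2 ⊕ ℤ/4

Derivation:
rank_ℚ(R)=2; free=3−2=1
SNF(R) diag = [2, 4] → torsion [2, 4]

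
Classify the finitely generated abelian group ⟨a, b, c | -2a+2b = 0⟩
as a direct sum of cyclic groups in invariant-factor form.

Answer: M ≅ ℤ^2 ⊕ ℤ/2

Derivation:
rank_ℚ(R)=1; free=3−1=2
SNF(R) diag = [2] → torsion [2]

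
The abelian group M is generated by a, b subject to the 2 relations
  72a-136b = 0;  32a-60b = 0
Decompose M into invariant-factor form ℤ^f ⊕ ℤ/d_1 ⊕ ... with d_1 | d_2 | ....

Answer: M ≅ ℤ/4 ⊕ ℤ/8

Derivation:
rank_ℚ(R)=2; free=2−2=0
SNF(R) diag = [4, 8] → torsion [4, 8]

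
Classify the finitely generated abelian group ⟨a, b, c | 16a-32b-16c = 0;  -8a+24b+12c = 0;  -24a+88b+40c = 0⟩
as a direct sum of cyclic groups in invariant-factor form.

Answer: M ≅ ℤ/4 ⊕ ℤ/8 ⊕ ℤ/16

Derivation:
rank_ℚ(R)=3; free=3−3=0
SNF(R) diag = [4, 8, 16] → torsion [4, 8, 16]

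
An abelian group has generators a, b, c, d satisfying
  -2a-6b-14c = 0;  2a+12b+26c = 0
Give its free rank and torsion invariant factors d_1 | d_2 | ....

rank_ℚ(R)=2; free=4−2=2
SNF(R) diag = [2, 6] → torsion [2, 6]

Answer: M ≅ ℤ^2 ⊕ ℤ/2 ⊕ ℤ/6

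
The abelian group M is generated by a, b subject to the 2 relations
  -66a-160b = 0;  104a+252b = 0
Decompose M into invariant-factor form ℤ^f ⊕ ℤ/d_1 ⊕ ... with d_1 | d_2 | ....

Answer: M ≅ ℤ/2 ⊕ ℤ/4

Derivation:
rank_ℚ(R)=2; free=2−2=0
SNF(R) diag = [2, 4] → torsion [2, 4]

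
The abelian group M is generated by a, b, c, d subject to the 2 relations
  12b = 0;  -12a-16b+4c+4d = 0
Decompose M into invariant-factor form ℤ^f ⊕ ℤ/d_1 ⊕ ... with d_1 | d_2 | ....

Answer: M ≅ ℤ^2 ⊕ ℤ/4 ⊕ ℤ/12

Derivation:
rank_ℚ(R)=2; free=4−2=2
SNF(R) diag = [4, 12] → torsion [4, 12]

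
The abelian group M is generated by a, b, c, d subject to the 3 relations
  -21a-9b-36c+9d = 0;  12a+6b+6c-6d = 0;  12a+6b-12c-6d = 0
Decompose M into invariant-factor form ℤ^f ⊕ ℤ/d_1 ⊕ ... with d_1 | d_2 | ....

Answer: M ≅ ℤ^1 ⊕ ℤ/3 ⊕ ℤ/6 ⊕ ℤ/18

Derivation:
rank_ℚ(R)=3; free=4−3=1
SNF(R) diag = [3, 6, 18] → torsion [3, 6, 18]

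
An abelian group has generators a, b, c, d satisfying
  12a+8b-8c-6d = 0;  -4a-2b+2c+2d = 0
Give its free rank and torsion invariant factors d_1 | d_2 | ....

Answer: M ≅ ℤ^2 ⊕ ℤ/2 ⊕ ℤ/2

Derivation:
rank_ℚ(R)=2; free=4−2=2
SNF(R) diag = [2, 2] → torsion [2, 2]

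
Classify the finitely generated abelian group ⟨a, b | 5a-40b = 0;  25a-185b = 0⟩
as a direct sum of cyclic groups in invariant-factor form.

Answer: M ≅ ℤ/5 ⊕ ℤ/15

Derivation:
rank_ℚ(R)=2; free=2−2=0
SNF(R) diag = [5, 15] → torsion [5, 15]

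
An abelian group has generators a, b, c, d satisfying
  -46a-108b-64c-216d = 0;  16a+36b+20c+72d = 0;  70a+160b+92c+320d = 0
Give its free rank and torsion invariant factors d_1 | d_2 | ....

Answer: M ≅ ℤ^1 ⊕ ℤ/2 ⊕ ℤ/4 ⊕ ℤ/8

Derivation:
rank_ℚ(R)=3; free=4−3=1
SNF(R) diag = [2, 4, 8] → torsion [2, 4, 8]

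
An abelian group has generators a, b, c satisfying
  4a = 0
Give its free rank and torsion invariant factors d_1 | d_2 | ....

rank_ℚ(R)=1; free=3−1=2
SNF(R) diag = [4] → torsion [4]

Answer: M ≅ ℤ^2 ⊕ ℤ/4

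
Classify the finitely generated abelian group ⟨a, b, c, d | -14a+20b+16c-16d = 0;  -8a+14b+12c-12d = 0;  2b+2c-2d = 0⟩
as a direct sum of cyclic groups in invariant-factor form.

rank_ℚ(R)=3; free=4−3=1
SNF(R) diag = [2, 2, 2] → torsion [2, 2, 2]

Answer: M ≅ ℤ^1 ⊕ ℤ/2 ⊕ ℤ/2 ⊕ ℤ/2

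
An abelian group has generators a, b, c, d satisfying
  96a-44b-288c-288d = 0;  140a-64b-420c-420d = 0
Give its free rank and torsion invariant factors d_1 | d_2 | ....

rank_ℚ(R)=2; free=4−2=2
SNF(R) diag = [4, 4] → torsion [4, 4]

Answer: M ≅ ℤ^2 ⊕ ℤ/4 ⊕ ℤ/4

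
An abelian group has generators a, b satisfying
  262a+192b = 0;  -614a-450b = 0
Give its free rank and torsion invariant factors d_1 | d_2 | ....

rank_ℚ(R)=2; free=2−2=0
SNF(R) diag = [2, 6] → torsion [2, 6]

Answer: M ≅ ℤ/2 ⊕ ℤ/6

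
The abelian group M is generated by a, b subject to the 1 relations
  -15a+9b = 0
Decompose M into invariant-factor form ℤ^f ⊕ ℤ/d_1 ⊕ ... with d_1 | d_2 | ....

rank_ℚ(R)=1; free=2−1=1
SNF(R) diag = [3] → torsion [3]

Answer: M ≅ ℤ^1 ⊕ ℤ/3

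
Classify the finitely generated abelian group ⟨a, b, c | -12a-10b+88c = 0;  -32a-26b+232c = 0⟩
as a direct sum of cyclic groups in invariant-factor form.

Answer: M ≅ ℤ^1 ⊕ ℤ/2 ⊕ ℤ/4

Derivation:
rank_ℚ(R)=2; free=3−2=1
SNF(R) diag = [2, 4] → torsion [2, 4]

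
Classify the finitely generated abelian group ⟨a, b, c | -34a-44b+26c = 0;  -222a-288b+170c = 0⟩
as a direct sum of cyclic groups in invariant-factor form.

rank_ℚ(R)=2; free=3−2=1
SNF(R) diag = [2, 4] → torsion [2, 4]

Answer: M ≅ ℤ^1 ⊕ ℤ/2 ⊕ ℤ/4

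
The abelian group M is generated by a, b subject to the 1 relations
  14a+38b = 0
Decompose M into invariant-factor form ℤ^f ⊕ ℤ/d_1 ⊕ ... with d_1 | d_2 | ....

rank_ℚ(R)=1; free=2−1=1
SNF(R) diag = [2] → torsion [2]

Answer: M ≅ ℤ^1 ⊕ ℤ/2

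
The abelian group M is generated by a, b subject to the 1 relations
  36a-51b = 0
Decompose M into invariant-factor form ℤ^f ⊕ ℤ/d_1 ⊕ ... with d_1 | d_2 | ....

Answer: M ≅ ℤ^1 ⊕ ℤ/3

Derivation:
rank_ℚ(R)=1; free=2−1=1
SNF(R) diag = [3] → torsion [3]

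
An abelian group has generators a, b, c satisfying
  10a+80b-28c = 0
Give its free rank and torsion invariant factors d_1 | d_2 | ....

Answer: M ≅ ℤ^2 ⊕ ℤ/2

Derivation:
rank_ℚ(R)=1; free=3−1=2
SNF(R) diag = [2] → torsion [2]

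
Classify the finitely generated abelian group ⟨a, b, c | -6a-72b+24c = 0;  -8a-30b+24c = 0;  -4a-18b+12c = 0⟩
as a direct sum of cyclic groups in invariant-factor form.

Answer: M ≅ ℤ/2 ⊕ ℤ/6 ⊕ ℤ/12

Derivation:
rank_ℚ(R)=3; free=3−3=0
SNF(R) diag = [2, 6, 12] → torsion [2, 6, 12]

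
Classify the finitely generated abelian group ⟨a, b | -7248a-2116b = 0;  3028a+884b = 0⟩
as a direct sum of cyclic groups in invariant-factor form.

rank_ℚ(R)=2; free=2−2=0
SNF(R) diag = [4, 4] → torsion [4, 4]

Answer: M ≅ ℤ/4 ⊕ ℤ/4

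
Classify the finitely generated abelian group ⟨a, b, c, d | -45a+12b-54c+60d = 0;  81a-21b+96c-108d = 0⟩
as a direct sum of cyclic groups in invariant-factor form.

Answer: M ≅ ℤ^2 ⊕ ℤ/3 ⊕ ℤ/3

Derivation:
rank_ℚ(R)=2; free=4−2=2
SNF(R) diag = [3, 3] → torsion [3, 3]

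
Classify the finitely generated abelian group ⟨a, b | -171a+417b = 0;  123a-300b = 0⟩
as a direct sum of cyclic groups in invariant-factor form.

Answer: M ≅ ℤ/3 ⊕ ℤ/3

Derivation:
rank_ℚ(R)=2; free=2−2=0
SNF(R) diag = [3, 3] → torsion [3, 3]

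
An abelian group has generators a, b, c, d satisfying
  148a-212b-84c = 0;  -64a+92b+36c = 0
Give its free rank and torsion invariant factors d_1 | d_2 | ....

Answer: M ≅ ℤ^2 ⊕ ℤ/4 ⊕ ℤ/12

Derivation:
rank_ℚ(R)=2; free=4−2=2
SNF(R) diag = [4, 12] → torsion [4, 12]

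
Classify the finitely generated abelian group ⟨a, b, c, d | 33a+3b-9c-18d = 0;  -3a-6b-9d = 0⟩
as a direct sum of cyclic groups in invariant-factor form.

rank_ℚ(R)=2; free=4−2=2
SNF(R) diag = [3, 9] → torsion [3, 9]

Answer: M ≅ ℤ^2 ⊕ ℤ/3 ⊕ ℤ/9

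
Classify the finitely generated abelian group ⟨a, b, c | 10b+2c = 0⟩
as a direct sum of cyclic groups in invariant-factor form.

Answer: M ≅ ℤ^2 ⊕ ℤ/2

Derivation:
rank_ℚ(R)=1; free=3−1=2
SNF(R) diag = [2] → torsion [2]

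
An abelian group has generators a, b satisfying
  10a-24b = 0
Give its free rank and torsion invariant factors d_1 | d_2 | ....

Answer: M ≅ ℤ^1 ⊕ ℤ/2

Derivation:
rank_ℚ(R)=1; free=2−1=1
SNF(R) diag = [2] → torsion [2]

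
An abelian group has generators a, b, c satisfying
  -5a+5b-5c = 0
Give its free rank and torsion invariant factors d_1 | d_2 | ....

Answer: M ≅ ℤ^2 ⊕ ℤ/5

Derivation:
rank_ℚ(R)=1; free=3−1=2
SNF(R) diag = [5] → torsion [5]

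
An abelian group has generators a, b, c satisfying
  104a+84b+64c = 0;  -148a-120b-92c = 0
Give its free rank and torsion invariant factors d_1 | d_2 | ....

Answer: M ≅ ℤ^1 ⊕ ℤ/4 ⊕ ℤ/12

Derivation:
rank_ℚ(R)=2; free=3−2=1
SNF(R) diag = [4, 12] → torsion [4, 12]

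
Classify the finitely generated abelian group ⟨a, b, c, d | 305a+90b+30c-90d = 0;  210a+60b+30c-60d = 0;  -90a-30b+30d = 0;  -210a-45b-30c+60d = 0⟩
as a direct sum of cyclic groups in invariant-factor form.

rank_ℚ(R)=4; free=4−4=0
SNF(R) diag = [5, 15, 30, 30] → torsion [5, 15, 30, 30]

Answer: M ≅ ℤ/5 ⊕ ℤ/15 ⊕ ℤ/30 ⊕ ℤ/30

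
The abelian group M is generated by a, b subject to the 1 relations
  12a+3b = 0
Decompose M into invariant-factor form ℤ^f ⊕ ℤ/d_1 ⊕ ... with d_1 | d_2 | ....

rank_ℚ(R)=1; free=2−1=1
SNF(R) diag = [3] → torsion [3]

Answer: M ≅ ℤ^1 ⊕ ℤ/3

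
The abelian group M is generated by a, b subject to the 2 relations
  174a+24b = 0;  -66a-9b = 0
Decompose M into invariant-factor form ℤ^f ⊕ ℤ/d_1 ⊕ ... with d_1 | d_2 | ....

rank_ℚ(R)=2; free=2−2=0
SNF(R) diag = [3, 6] → torsion [3, 6]

Answer: M ≅ ℤ/3 ⊕ ℤ/6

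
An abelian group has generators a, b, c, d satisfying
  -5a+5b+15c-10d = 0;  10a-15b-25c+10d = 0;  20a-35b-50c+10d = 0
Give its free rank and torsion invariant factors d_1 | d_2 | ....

rank_ℚ(R)=3; free=4−3=1
SNF(R) diag = [5, 5, 5] → torsion [5, 5, 5]

Answer: M ≅ ℤ^1 ⊕ ℤ/5 ⊕ ℤ/5 ⊕ ℤ/5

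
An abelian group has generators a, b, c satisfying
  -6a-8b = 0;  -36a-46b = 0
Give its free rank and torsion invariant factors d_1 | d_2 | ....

rank_ℚ(R)=2; free=3−2=1
SNF(R) diag = [2, 6] → torsion [2, 6]

Answer: M ≅ ℤ^1 ⊕ ℤ/2 ⊕ ℤ/6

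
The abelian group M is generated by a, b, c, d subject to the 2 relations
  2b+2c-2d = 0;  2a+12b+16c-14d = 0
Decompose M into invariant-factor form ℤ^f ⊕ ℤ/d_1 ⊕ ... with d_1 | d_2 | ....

Answer: M ≅ ℤ^2 ⊕ ℤ/2 ⊕ ℤ/2

Derivation:
rank_ℚ(R)=2; free=4−2=2
SNF(R) diag = [2, 2] → torsion [2, 2]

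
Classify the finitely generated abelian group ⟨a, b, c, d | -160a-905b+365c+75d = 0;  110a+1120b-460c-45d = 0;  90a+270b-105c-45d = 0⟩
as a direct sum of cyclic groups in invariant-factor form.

rank_ℚ(R)=3; free=4−3=1
SNF(R) diag = [5, 15, 15] → torsion [5, 15, 15]

Answer: M ≅ ℤ^1 ⊕ ℤ/5 ⊕ ℤ/15 ⊕ ℤ/15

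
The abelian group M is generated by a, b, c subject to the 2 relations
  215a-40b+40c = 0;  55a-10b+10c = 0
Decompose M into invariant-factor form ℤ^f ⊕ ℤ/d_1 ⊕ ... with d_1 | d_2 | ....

rank_ℚ(R)=2; free=3−2=1
SNF(R) diag = [5, 10] → torsion [5, 10]

Answer: M ≅ ℤ^1 ⊕ ℤ/5 ⊕ ℤ/10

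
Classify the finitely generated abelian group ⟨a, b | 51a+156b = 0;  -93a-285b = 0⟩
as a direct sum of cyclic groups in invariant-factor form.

rank_ℚ(R)=2; free=2−2=0
SNF(R) diag = [3, 9] → torsion [3, 9]

Answer: M ≅ ℤ/3 ⊕ ℤ/9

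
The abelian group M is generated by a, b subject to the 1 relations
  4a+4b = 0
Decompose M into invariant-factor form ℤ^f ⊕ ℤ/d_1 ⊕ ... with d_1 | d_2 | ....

rank_ℚ(R)=1; free=2−1=1
SNF(R) diag = [4] → torsion [4]

Answer: M ≅ ℤ^1 ⊕ ℤ/4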